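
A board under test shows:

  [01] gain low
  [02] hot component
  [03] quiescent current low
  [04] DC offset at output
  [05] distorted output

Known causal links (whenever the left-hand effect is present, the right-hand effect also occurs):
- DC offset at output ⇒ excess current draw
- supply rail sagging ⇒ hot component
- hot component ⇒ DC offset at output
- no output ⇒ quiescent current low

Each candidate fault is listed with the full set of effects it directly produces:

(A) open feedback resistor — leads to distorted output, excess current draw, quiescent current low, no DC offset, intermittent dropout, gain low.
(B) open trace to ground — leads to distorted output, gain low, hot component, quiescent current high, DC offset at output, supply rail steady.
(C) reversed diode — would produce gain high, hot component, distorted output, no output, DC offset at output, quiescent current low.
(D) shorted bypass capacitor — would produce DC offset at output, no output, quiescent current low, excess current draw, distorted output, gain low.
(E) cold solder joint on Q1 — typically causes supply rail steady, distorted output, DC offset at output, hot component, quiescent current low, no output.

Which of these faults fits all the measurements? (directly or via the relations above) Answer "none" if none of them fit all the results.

Checking each candidate against the observations:
(A) open feedback resistor — gain low match; hot component miss; quiescent current low match; DC offset at output miss; distorted output match
(B) open trace to ground — fails on quiescent current low (predicts quiescent current high, not quiescent current low)
(C) reversed diode — fails on gain low (predicts gain high, not gain low)
(D) shorted bypass capacitor — gain low match; hot component miss; quiescent current low match; DC offset at output match; distorted output match
(E) cold solder joint on Q1 — gain low miss; hot component match; quiescent current low match; DC offset at output match; distorted output match
Every candidate fails on at least one observation.

none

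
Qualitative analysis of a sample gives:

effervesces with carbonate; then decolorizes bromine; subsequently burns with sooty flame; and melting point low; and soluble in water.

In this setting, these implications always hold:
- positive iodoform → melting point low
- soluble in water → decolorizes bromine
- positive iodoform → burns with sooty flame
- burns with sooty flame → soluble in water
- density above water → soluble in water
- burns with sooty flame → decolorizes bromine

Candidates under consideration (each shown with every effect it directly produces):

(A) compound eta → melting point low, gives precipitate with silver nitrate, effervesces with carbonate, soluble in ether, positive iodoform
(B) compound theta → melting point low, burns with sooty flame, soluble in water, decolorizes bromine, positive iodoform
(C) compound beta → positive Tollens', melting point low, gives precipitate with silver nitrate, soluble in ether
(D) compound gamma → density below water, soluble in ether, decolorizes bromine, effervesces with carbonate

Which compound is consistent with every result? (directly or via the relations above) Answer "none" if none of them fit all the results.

A

Per-candidate check:
(A) compound eta — effervesces with carbonate match; decolorizes bromine match (via positive iodoform → burns with sooty flame → decolorizes bromine); burns with sooty flame match (via positive iodoform → burns with sooty flame); melting point low match; soluble in water match (via positive iodoform → burns with sooty flame → soluble in water)
(B) compound theta — effervesces with carbonate miss; decolorizes bromine match; burns with sooty flame match; melting point low match; soluble in water match
(C) compound beta — effervesces with carbonate miss; decolorizes bromine miss; burns with sooty flame miss; melting point low match; soluble in water miss
(D) compound gamma — effervesces with carbonate match; decolorizes bromine match; burns with sooty flame miss; melting point low miss; soluble in water miss
(A) is the only candidate with no mismatches.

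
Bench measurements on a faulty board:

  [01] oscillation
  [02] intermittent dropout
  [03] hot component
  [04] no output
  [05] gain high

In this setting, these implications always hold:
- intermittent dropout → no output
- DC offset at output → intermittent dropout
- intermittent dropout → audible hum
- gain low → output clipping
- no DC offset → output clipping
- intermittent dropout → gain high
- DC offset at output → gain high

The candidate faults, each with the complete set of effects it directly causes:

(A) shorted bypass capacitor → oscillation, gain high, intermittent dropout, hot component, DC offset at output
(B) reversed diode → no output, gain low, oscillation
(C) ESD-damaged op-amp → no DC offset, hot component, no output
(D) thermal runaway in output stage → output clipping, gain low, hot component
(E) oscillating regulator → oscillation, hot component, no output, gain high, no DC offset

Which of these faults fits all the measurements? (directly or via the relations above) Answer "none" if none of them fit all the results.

A

Testing each hypothesis:
(A) shorted bypass capacitor — accounts for every observation (no output via intermittent dropout → no output)
(B) reversed diode — fails on intermittent dropout, hot component, gain high (predicts gain low, not gain high)
(C) ESD-damaged op-amp — does not account for oscillation, intermittent dropout, gain high
(D) thermal runaway in output stage — fails on oscillation, intermittent dropout, no output, gain high (predicts gain low, not gain high)
(E) oscillating regulator — does not account for intermittent dropout
(A) alone accounts for all the evidence.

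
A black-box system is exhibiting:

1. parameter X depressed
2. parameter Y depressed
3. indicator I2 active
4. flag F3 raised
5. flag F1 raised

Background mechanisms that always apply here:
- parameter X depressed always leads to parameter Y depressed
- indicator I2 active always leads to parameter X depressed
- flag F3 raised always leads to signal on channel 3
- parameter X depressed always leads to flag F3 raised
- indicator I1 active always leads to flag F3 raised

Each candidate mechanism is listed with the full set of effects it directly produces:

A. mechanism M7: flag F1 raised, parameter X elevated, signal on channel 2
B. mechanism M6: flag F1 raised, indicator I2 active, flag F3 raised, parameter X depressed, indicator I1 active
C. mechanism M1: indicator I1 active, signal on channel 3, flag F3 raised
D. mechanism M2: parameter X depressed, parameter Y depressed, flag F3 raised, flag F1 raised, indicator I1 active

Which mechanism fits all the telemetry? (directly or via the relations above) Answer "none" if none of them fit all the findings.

B

Per-candidate check:
(A) mechanism M7 — parameter X depressed ✗; parameter Y depressed ✗; indicator I2 active ✗; flag F3 raised ✗; flag F1 raised ✓
(B) mechanism M6 — parameter X depressed ✓; parameter Y depressed ✓ (via parameter X depressed → parameter Y depressed); indicator I2 active ✓; flag F3 raised ✓; flag F1 raised ✓
(C) mechanism M1 — does not account for parameter X depressed, parameter Y depressed, indicator I2 active, flag F1 raised
(D) mechanism M2 — parameter X depressed ✓; parameter Y depressed ✓; indicator I2 active ✗; flag F3 raised ✓; flag F1 raised ✓
(B) is the only candidate with no mismatches.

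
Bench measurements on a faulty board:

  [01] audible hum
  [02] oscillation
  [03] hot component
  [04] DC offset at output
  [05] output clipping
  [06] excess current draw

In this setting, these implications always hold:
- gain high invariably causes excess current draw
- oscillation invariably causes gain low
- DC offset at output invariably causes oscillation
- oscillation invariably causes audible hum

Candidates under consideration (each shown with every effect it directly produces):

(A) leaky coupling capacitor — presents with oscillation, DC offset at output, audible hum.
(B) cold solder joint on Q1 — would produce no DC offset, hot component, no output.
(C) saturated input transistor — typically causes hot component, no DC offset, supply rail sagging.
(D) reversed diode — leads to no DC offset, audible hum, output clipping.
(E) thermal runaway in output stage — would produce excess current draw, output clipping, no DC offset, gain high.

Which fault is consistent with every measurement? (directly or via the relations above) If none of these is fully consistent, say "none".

Testing each hypothesis:
(A) leaky coupling capacitor — audible hum ✓; oscillation ✓; hot component ✗; DC offset at output ✓; output clipping ✗; excess current draw ✗
(B) cold solder joint on Q1 — fails on audible hum, oscillation, DC offset at output, output clipping, excess current draw (predicts no DC offset, not DC offset at output)
(C) saturated input transistor — audible hum ✗; oscillation ✗; hot component ✓; DC offset at output ✗; output clipping ✗; excess current draw ✗
(D) reversed diode — audible hum ✓; oscillation ✗; hot component ✗; DC offset at output ✗; output clipping ✓; excess current draw ✗
(E) thermal runaway in output stage — audible hum ✗; oscillation ✗; hot component ✗; DC offset at output ✗; output clipping ✓; excess current draw ✓
Every candidate fails on at least one observation.

none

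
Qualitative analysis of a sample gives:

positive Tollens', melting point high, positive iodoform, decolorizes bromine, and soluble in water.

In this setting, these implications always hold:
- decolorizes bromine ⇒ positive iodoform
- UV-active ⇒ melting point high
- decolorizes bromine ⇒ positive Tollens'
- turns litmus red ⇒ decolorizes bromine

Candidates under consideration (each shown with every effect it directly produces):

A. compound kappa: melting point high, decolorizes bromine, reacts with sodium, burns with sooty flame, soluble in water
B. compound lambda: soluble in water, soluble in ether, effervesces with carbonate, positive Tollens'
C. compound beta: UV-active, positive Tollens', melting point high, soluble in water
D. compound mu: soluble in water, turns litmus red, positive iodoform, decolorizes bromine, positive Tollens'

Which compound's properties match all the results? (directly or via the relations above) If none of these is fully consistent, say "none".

A

For each candidate, compare predicted effects to what was observed:
(A) compound kappa — positive Tollens' yes (by decolorizes bromine → positive Tollens'); melting point high yes; positive iodoform yes (by decolorizes bromine → positive iodoform); decolorizes bromine yes; soluble in water yes
(B) compound lambda — does not account for melting point high, positive iodoform, decolorizes bromine
(C) compound beta — positive Tollens' yes; melting point high yes; positive iodoform NO; decolorizes bromine NO; soluble in water yes
(D) compound mu — positive Tollens' yes; melting point high NO; positive iodoform yes; decolorizes bromine yes; soluble in water yes
Only (A) is consistent with every observation.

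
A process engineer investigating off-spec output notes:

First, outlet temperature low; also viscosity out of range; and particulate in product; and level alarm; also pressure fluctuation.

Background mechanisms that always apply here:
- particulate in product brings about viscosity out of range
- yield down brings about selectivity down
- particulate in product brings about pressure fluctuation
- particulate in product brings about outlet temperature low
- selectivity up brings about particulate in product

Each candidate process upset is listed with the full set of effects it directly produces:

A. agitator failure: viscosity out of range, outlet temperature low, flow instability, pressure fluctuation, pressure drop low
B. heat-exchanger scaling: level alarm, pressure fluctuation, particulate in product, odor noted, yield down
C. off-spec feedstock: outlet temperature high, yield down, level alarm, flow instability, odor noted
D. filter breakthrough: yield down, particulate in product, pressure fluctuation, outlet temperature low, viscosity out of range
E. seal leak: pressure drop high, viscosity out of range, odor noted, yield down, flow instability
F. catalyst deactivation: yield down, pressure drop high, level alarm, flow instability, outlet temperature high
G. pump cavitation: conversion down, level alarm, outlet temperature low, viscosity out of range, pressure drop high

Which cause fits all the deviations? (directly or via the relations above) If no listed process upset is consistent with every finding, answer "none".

B

For each candidate, compare predicted effects to what was observed:
(A) agitator failure — does not account for particulate in product, level alarm
(B) heat-exchanger scaling — outlet temperature low yes (through particulate in product → outlet temperature low); viscosity out of range yes (through particulate in product → viscosity out of range); particulate in product yes; level alarm yes; pressure fluctuation yes
(C) off-spec feedstock — outlet temperature low NO; viscosity out of range NO; particulate in product NO; level alarm yes; pressure fluctuation NO
(D) filter breakthrough — outlet temperature low yes; viscosity out of range yes; particulate in product yes; level alarm NO; pressure fluctuation yes
(E) seal leak — does not account for outlet temperature low, particulate in product, level alarm, pressure fluctuation
(F) catalyst deactivation — fails on outlet temperature low, viscosity out of range, particulate in product, pressure fluctuation (predicts outlet temperature high, not outlet temperature low)
(G) pump cavitation — does not account for particulate in product, pressure fluctuation
(B) alone accounts for all the evidence.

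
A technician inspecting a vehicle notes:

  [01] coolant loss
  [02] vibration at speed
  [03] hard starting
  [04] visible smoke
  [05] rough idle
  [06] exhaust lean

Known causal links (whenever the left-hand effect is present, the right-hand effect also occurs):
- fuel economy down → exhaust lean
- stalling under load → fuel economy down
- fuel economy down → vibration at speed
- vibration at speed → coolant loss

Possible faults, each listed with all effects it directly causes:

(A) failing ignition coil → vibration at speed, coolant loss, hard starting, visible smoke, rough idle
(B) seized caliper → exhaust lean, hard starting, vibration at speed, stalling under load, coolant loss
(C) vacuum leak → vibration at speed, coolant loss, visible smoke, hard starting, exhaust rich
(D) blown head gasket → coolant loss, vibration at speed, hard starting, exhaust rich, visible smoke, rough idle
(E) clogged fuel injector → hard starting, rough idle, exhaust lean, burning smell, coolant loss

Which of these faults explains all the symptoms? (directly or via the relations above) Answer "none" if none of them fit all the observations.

none

Per-candidate check:
(A) failing ignition coil — coolant loss yes; vibration at speed yes; hard starting yes; visible smoke yes; rough idle yes; exhaust lean NO
(B) seized caliper — does not account for visible smoke, rough idle
(C) vacuum leak — coolant loss yes; vibration at speed yes; hard starting yes; visible smoke yes; rough idle NO; exhaust lean NO
(D) blown head gasket — fails on exhaust lean (predicts exhaust rich, not exhaust lean)
(E) clogged fuel injector — coolant loss yes; vibration at speed NO; hard starting yes; visible smoke NO; rough idle yes; exhaust lean yes
None of the listed candidates fits everything.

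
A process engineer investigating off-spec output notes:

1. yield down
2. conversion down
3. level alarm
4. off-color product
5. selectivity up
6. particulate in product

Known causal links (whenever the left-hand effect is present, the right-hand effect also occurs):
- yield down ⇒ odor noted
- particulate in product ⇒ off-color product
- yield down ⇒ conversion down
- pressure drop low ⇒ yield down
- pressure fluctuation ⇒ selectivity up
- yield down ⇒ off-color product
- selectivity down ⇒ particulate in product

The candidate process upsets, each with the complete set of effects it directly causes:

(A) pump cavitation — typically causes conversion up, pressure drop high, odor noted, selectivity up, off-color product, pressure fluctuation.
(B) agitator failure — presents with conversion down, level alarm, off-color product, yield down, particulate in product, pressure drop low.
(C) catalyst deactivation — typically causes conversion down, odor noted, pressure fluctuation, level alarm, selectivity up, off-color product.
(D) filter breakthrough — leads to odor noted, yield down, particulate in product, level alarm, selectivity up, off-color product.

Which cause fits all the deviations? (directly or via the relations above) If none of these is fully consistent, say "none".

Checking each candidate against the observations:
(A) pump cavitation — yield down ✗; conversion down ✗; level alarm ✗; off-color product ✓; selectivity up ✓; particulate in product ✗
(B) agitator failure — yield down ✓; conversion down ✓; level alarm ✓; off-color product ✓; selectivity up ✗; particulate in product ✓
(C) catalyst deactivation — does not account for yield down, particulate in product
(D) filter breakthrough — accounts for every observation (conversion down via yield down → conversion down)
Only (D) is consistent with every observation.

D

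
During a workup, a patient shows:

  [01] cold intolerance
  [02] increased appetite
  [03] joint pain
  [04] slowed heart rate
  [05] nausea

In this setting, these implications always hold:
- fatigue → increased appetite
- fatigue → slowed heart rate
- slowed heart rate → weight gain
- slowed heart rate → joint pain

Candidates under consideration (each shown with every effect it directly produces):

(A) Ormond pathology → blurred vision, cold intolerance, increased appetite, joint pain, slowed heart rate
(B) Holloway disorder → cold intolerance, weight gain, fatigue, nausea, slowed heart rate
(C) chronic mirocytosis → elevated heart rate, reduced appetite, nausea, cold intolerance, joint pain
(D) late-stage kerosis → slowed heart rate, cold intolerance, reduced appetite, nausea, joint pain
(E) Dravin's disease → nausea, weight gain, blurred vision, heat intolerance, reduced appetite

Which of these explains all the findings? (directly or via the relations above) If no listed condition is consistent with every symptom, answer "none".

Checking each candidate against the observations:
(A) Ormond pathology — does not account for nausea
(B) Holloway disorder — accounts for every observation (increased appetite via fatigue → increased appetite)
(C) chronic mirocytosis — fails on increased appetite, slowed heart rate (predicts reduced appetite, not increased appetite; predicts elevated heart rate, not slowed heart rate)
(D) late-stage kerosis — cold intolerance ✓; increased appetite ✗; joint pain ✓; slowed heart rate ✓; nausea ✓
(E) Dravin's disease — fails on cold intolerance, increased appetite, joint pain, slowed heart rate (predicts heat intolerance, not cold intolerance; predicts reduced appetite, not increased appetite)
Only (B) is consistent with every observation.

B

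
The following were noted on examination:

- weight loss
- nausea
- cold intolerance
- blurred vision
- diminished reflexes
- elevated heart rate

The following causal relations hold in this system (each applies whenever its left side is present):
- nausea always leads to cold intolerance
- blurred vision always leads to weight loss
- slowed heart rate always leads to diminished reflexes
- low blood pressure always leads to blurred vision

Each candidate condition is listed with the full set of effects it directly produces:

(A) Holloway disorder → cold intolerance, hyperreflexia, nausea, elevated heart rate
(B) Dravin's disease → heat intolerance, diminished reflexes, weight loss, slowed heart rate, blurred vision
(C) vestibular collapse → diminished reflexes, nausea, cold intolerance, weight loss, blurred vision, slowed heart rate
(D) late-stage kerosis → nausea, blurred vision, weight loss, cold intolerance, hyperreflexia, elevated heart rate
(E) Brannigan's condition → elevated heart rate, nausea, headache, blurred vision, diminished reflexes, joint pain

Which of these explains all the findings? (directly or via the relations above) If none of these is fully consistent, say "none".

E

Checking each candidate against the observations:
(A) Holloway disorder — fails on weight loss, blurred vision, diminished reflexes (predicts hyperreflexia, not diminished reflexes)
(B) Dravin's disease — weight loss yes; nausea NO; cold intolerance NO; blurred vision yes; diminished reflexes yes; elevated heart rate NO
(C) vestibular collapse — weight loss yes; nausea yes; cold intolerance yes; blurred vision yes; diminished reflexes yes; elevated heart rate NO
(D) late-stage kerosis — weight loss yes; nausea yes; cold intolerance yes; blurred vision yes; diminished reflexes NO; elevated heart rate yes
(E) Brannigan's condition — accounts for every observation (weight loss by blurred vision → weight loss)
(E) alone accounts for all the evidence.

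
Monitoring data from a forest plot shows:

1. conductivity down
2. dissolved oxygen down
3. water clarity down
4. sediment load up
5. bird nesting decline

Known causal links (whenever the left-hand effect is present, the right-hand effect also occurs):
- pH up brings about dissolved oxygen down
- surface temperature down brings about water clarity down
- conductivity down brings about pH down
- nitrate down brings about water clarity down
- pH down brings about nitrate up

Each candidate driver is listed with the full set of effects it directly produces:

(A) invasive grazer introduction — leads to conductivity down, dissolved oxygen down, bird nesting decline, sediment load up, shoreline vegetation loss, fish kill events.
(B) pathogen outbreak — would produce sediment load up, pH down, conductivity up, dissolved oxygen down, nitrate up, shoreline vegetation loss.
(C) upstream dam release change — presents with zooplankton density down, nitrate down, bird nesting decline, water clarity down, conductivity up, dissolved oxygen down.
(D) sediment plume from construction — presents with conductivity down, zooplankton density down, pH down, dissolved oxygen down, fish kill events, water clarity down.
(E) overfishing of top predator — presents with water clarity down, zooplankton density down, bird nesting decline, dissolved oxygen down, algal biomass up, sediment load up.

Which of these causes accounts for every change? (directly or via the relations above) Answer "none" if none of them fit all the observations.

none

Testing each hypothesis:
(A) invasive grazer introduction — conductivity down yes; dissolved oxygen down yes; water clarity down NO; sediment load up yes; bird nesting decline yes
(B) pathogen outbreak — conductivity down NO; dissolved oxygen down yes; water clarity down NO; sediment load up yes; bird nesting decline NO
(C) upstream dam release change — conductivity down NO; dissolved oxygen down yes; water clarity down yes; sediment load up NO; bird nesting decline yes
(D) sediment plume from construction — conductivity down yes; dissolved oxygen down yes; water clarity down yes; sediment load up NO; bird nesting decline NO
(E) overfishing of top predator — conductivity down NO; dissolved oxygen down yes; water clarity down yes; sediment load up yes; bird nesting decline yes
No candidate is consistent with all observations.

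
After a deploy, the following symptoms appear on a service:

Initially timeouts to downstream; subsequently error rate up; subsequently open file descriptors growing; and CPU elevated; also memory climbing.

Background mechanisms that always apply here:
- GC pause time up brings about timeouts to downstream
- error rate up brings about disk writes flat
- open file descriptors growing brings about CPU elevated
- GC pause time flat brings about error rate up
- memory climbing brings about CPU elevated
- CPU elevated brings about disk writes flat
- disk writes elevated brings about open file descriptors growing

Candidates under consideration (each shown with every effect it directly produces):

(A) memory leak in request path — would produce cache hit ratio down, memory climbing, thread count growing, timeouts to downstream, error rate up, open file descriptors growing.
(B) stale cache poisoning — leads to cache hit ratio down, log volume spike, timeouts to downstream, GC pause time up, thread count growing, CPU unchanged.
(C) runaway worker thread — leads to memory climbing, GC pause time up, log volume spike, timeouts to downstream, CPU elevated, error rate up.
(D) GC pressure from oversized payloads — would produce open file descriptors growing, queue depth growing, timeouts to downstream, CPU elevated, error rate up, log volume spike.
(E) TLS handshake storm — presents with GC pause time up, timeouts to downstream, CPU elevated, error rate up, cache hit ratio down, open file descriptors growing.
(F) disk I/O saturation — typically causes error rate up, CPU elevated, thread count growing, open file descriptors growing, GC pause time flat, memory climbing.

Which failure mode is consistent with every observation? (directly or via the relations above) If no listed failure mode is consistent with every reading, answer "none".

A

Checking each candidate against the observations:
(A) memory leak in request path — timeouts to downstream yes; error rate up yes; open file descriptors growing yes; CPU elevated yes (via open file descriptors growing → CPU elevated); memory climbing yes
(B) stale cache poisoning — fails on error rate up, open file descriptors growing, CPU elevated, memory climbing (predicts CPU unchanged, not CPU elevated)
(C) runaway worker thread — timeouts to downstream yes; error rate up yes; open file descriptors growing NO; CPU elevated yes; memory climbing yes
(D) GC pressure from oversized payloads — timeouts to downstream yes; error rate up yes; open file descriptors growing yes; CPU elevated yes; memory climbing NO
(E) TLS handshake storm — timeouts to downstream yes; error rate up yes; open file descriptors growing yes; CPU elevated yes; memory climbing NO
(F) disk I/O saturation — does not account for timeouts to downstream
Only (A) is consistent with every observation.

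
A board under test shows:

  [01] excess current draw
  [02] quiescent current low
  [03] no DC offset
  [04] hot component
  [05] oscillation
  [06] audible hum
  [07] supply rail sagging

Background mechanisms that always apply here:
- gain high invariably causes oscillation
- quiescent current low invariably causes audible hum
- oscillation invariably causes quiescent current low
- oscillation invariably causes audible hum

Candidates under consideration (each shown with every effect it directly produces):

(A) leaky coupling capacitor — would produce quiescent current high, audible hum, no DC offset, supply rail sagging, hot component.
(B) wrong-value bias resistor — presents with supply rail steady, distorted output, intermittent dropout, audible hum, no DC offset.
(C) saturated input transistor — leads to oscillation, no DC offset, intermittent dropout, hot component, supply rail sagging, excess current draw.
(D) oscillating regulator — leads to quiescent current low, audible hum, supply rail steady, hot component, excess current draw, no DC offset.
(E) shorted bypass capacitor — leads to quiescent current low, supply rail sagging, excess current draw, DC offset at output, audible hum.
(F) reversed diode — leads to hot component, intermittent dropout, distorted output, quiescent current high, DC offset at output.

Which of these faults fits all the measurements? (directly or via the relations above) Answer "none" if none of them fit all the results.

For each candidate, compare predicted effects to what was observed:
(A) leaky coupling capacitor — excess current draw NO; quiescent current low NO; no DC offset yes; hot component yes; oscillation NO; audible hum yes; supply rail sagging yes
(B) wrong-value bias resistor — fails on excess current draw, quiescent current low, hot component, oscillation, supply rail sagging (predicts supply rail steady, not supply rail sagging)
(C) saturated input transistor — excess current draw yes; quiescent current low yes (through oscillation → quiescent current low); no DC offset yes; hot component yes; oscillation yes; audible hum yes (through oscillation → audible hum); supply rail sagging yes
(D) oscillating regulator — fails on oscillation, supply rail sagging (predicts supply rail steady, not supply rail sagging)
(E) shorted bypass capacitor — excess current draw yes; quiescent current low yes; no DC offset NO; hot component NO; oscillation NO; audible hum yes; supply rail sagging yes
(F) reversed diode — fails on excess current draw, quiescent current low, no DC offset, oscillation, audible hum, supply rail sagging (predicts quiescent current high, not quiescent current low; predicts DC offset at output, not no DC offset)
(C) is the only candidate with no mismatches.

C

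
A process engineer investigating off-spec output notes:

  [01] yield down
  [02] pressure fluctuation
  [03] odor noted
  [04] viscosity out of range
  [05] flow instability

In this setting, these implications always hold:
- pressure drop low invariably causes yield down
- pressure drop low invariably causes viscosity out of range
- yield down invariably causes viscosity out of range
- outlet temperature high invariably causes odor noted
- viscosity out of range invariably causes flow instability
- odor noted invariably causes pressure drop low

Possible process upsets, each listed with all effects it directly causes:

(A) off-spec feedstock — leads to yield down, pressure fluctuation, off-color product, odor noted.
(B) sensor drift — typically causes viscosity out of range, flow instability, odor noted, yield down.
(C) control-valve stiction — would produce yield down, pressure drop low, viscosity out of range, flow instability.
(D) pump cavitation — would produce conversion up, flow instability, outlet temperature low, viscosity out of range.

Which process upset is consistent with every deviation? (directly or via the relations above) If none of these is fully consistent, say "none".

Testing each hypothesis:
(A) off-spec feedstock — yield down ✓; pressure fluctuation ✓; odor noted ✓; viscosity out of range ✓ (by yield down → viscosity out of range); flow instability ✓ (by yield down → viscosity out of range → flow instability)
(B) sensor drift — does not account for pressure fluctuation
(C) control-valve stiction — does not account for pressure fluctuation, odor noted
(D) pump cavitation — yield down ✗; pressure fluctuation ✗; odor noted ✗; viscosity out of range ✓; flow instability ✓
(A) alone accounts for all the evidence.

A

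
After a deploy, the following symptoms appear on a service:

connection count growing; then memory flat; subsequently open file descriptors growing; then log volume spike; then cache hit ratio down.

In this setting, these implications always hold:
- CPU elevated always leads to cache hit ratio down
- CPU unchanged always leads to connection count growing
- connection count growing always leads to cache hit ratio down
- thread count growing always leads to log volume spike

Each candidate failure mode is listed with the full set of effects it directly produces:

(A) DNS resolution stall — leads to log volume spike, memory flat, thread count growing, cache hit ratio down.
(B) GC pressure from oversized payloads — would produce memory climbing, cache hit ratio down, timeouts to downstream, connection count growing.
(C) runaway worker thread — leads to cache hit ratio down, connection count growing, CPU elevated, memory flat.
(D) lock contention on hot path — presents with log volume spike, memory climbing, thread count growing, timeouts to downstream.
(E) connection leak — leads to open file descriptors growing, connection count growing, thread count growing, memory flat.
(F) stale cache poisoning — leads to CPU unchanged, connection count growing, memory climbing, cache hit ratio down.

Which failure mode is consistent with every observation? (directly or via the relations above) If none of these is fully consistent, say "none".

Per-candidate check:
(A) DNS resolution stall — connection count growing NO; memory flat yes; open file descriptors growing NO; log volume spike yes; cache hit ratio down yes
(B) GC pressure from oversized payloads — connection count growing yes; memory flat NO; open file descriptors growing NO; log volume spike NO; cache hit ratio down yes
(C) runaway worker thread — connection count growing yes; memory flat yes; open file descriptors growing NO; log volume spike NO; cache hit ratio down yes
(D) lock contention on hot path — connection count growing NO; memory flat NO; open file descriptors growing NO; log volume spike yes; cache hit ratio down NO
(E) connection leak — connection count growing yes; memory flat yes; open file descriptors growing yes; log volume spike yes (via thread count growing → log volume spike); cache hit ratio down yes (via connection count growing → cache hit ratio down)
(F) stale cache poisoning — connection count growing yes; memory flat NO; open file descriptors growing NO; log volume spike NO; cache hit ratio down yes
Only (E) is consistent with every observation.

E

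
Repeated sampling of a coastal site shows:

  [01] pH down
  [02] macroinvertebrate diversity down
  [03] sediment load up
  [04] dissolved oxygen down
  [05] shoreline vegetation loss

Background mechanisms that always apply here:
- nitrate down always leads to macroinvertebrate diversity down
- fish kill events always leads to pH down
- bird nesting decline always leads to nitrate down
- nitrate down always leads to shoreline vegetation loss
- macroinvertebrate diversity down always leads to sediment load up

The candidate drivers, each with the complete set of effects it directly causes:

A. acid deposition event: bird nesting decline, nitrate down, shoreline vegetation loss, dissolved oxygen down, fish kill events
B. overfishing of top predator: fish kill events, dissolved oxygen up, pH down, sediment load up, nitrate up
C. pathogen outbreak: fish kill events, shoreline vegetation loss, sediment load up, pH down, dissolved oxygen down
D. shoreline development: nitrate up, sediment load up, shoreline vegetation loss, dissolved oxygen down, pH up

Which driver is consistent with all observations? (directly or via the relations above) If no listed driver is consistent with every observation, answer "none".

Testing each hypothesis:
(A) acid deposition event — accounts for every observation (pH down by fish kill events → pH down)
(B) overfishing of top predator — fails on macroinvertebrate diversity down, dissolved oxygen down, shoreline vegetation loss (predicts dissolved oxygen up, not dissolved oxygen down)
(C) pathogen outbreak — pH down +; macroinvertebrate diversity down -; sediment load up +; dissolved oxygen down +; shoreline vegetation loss +
(D) shoreline development — pH down -; macroinvertebrate diversity down -; sediment load up +; dissolved oxygen down +; shoreline vegetation loss +
(A) is the only candidate with no mismatches.

A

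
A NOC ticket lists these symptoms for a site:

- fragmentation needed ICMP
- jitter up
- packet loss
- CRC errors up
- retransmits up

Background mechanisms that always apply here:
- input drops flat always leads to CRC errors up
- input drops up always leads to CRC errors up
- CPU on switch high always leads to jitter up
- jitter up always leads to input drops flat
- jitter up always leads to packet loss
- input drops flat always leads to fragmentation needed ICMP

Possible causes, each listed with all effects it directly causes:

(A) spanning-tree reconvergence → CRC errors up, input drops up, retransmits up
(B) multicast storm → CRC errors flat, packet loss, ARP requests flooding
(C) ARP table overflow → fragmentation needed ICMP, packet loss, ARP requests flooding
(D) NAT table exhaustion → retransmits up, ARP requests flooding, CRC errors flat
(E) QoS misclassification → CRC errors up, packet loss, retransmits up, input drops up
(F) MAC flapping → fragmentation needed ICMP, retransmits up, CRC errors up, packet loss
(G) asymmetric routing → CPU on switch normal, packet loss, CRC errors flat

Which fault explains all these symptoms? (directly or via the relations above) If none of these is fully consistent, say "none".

none

Per-candidate check:
(A) spanning-tree reconvergence — fragmentation needed ICMP -; jitter up -; packet loss -; CRC errors up +; retransmits up +
(B) multicast storm — fails on fragmentation needed ICMP, jitter up, CRC errors up, retransmits up (predicts CRC errors flat, not CRC errors up)
(C) ARP table overflow — does not account for jitter up, CRC errors up, retransmits up
(D) NAT table exhaustion — fails on fragmentation needed ICMP, jitter up, packet loss, CRC errors up (predicts CRC errors flat, not CRC errors up)
(E) QoS misclassification — does not account for fragmentation needed ICMP, jitter up
(F) MAC flapping — fragmentation needed ICMP +; jitter up -; packet loss +; CRC errors up +; retransmits up +
(G) asymmetric routing — fails on fragmentation needed ICMP, jitter up, CRC errors up, retransmits up (predicts CRC errors flat, not CRC errors up)
None of the listed candidates fits everything.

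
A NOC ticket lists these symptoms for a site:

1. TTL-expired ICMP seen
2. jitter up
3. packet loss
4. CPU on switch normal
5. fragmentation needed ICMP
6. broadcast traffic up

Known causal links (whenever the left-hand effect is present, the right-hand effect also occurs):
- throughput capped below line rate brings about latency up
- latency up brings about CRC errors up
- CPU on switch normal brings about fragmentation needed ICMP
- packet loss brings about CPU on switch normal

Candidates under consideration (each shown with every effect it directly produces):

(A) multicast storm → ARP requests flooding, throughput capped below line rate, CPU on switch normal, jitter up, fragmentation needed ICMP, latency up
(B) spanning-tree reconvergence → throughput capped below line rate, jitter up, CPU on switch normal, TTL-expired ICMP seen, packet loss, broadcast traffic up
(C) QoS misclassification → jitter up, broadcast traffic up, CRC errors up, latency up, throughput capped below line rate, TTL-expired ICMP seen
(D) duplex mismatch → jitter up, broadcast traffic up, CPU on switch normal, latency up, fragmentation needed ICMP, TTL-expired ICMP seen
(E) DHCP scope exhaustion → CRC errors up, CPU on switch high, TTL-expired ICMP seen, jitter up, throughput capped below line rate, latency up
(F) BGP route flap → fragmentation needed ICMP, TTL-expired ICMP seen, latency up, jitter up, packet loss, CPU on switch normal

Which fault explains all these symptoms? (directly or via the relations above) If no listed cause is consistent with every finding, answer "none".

Testing each hypothesis:
(A) multicast storm — does not account for TTL-expired ICMP seen, packet loss, broadcast traffic up
(B) spanning-tree reconvergence — accounts for every observation (fragmentation needed ICMP via CPU on switch normal → fragmentation needed ICMP)
(C) QoS misclassification — TTL-expired ICMP seen match; jitter up match; packet loss miss; CPU on switch normal miss; fragmentation needed ICMP miss; broadcast traffic up match
(D) duplex mismatch — does not account for packet loss
(E) DHCP scope exhaustion — TTL-expired ICMP seen match; jitter up match; packet loss miss; CPU on switch normal miss; fragmentation needed ICMP miss; broadcast traffic up miss
(F) BGP route flap — does not account for broadcast traffic up
Only (B) is consistent with every observation.

B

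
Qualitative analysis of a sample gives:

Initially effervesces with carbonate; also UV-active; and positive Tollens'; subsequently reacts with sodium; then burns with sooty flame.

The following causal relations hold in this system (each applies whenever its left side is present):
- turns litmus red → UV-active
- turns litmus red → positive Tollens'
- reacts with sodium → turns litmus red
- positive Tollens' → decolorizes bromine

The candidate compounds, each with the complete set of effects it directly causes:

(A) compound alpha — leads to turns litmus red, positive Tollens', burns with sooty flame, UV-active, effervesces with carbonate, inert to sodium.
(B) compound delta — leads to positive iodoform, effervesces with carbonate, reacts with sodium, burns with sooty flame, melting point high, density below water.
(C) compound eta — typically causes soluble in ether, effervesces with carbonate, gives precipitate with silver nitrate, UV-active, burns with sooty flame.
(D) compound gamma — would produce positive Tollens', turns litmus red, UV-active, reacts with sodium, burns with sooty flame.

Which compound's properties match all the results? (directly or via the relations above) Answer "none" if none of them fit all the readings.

Per-candidate check:
(A) compound alpha — fails on reacts with sodium (predicts inert to sodium, not reacts with sodium)
(B) compound delta — effervesces with carbonate match; UV-active match (via reacts with sodium → turns litmus red → UV-active); positive Tollens' match (via reacts with sodium → turns litmus red → positive Tollens'); reacts with sodium match; burns with sooty flame match
(C) compound eta — does not account for positive Tollens', reacts with sodium
(D) compound gamma — effervesces with carbonate miss; UV-active match; positive Tollens' match; reacts with sodium match; burns with sooty flame match
(B) is the only candidate with no mismatches.

B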